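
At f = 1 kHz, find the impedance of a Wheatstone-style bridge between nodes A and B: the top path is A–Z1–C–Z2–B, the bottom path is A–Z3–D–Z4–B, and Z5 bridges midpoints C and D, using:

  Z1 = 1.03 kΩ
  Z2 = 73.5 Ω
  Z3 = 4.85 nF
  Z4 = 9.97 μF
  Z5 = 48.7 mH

Step 1 — Angular frequency: ω = 2π·f = 2π·1000 = 6283 rad/s.
Step 2 — Component impedances:
  Z1: Z = R = 1030 Ω
  Z2: Z = R = 73.5 Ω
  Z3: Z = 1/(jωC) = -j/(ω·C) = 0 - j3.282e+04 Ω
  Z4: Z = 1/(jωC) = -j/(ω·C) = 0 - j15.96 Ω
  Z5: Z = jωL = j·6283·0.0487 = 0 + j306 Ω
Step 3 — Bridge requires nodal analysis (the Z5 bridge couples midpoints C and D, so the two paths cannot be reduced to a simple series/parallel combination). Setting node B to ground and injecting 1 A at node A, the 3-node admittance system at A, C, D solves to V_A = Z_AB = 1099 - j19.55 Ω = 1099∠-1.0° Ω.

Z = 1099 - j19.55 Ω = 1099∠-1.0° Ω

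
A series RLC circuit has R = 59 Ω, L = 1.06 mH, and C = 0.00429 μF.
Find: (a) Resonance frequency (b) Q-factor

Step 1 — Resonance condition Im(Z)=0 gives ω₀ = 1/√(LC).
Step 2 — ω₀ = 1/√(0.00106·4.29e-09) = 4.689e+05 rad/s.
Step 3 — f₀ = ω₀/(2π) = 7.463e+04 Hz.
Step 4 — Series Q: Q = ω₀L/R = 4.689e+05·0.00106/59 = 8.425.

(a) f₀ = 7.463e+04 Hz  (b) Q = 8.425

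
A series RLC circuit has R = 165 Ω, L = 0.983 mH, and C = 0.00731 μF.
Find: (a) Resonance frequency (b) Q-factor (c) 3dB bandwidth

Step 1 — Resonance condition Im(Z)=0 gives ω₀ = 1/√(LC).
Step 2 — ω₀ = 1/√(0.000983·7.31e-09) = 3.73e+05 rad/s.
Step 3 — f₀ = ω₀/(2π) = 5.937e+04 Hz.
Step 4 — Series Q: Q = ω₀L/R = 3.73e+05·0.000983/165 = 2.222.
Step 5 — 3dB bandwidth: Δω = ω₀/Q = 1.679e+05 rad/s; BW = Δω/(2π) = 2.671e+04 Hz.

(a) f₀ = 5.937e+04 Hz  (b) Q = 2.222  (c) BW = 2.671e+04 Hz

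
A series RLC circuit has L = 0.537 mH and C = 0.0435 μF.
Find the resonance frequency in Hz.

Step 1 — Resonance condition Im(Z)=0 gives ω₀ = 1/√(LC).
Step 2 — ω₀ = 1/√(0.000537·4.35e-08) = 2.069e+05 rad/s.
Step 3 — f₀ = ω₀/(2π) = 3.293e+04 Hz.

f₀ = 3.293e+04 Hz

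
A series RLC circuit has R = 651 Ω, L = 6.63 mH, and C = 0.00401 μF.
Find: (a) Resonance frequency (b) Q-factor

Step 1 — Resonance condition Im(Z)=0 gives ω₀ = 1/√(LC).
Step 2 — ω₀ = 1/√(0.00663·4.01e-09) = 1.939e+05 rad/s.
Step 3 — f₀ = ω₀/(2π) = 3.087e+04 Hz.
Step 4 — Series Q: Q = ω₀L/R = 1.939e+05·0.00663/651 = 1.975.

(a) f₀ = 3.087e+04 Hz  (b) Q = 1.975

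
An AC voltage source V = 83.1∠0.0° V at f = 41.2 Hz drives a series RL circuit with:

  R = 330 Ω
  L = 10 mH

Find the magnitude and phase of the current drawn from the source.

Step 1 — Angular frequency: ω = 2π·f = 2π·41.2 = 258.9 rad/s.
Step 2 — Component impedances:
  R: Z = R = 330 Ω
  L: Z = jωL = j·258.9·0.01 = 0 + j2.589 Ω
Step 3 — Series combination: Z_total = R + L = 330 + j2.589 Ω = 330∠0.4° Ω.
Step 4 — Source phasor: V = 83.1∠0.0° V = 83.1 V.
Step 5 — Ohm's law: I = V / Z_total = (83.1) / (330 + j2.589) = 0.2518 - j0.001975 A.
Step 6 — Convert to polar: |I| = 0.2518 A, ∠I = -0.4°.

I = 0.2518∠-0.4° A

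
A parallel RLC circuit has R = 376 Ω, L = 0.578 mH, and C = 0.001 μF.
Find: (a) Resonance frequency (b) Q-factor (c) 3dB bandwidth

Step 1 — Resonance: ω₀ = 1/√(LC) = 1/√(0.000578·1e-09) = 1.315e+06 rad/s.
Step 2 — f₀ = ω₀/(2π) = 2.093e+05 Hz.
Step 3 — Parallel Q: Q = R/(ω₀L) = 376/(1.315e+06·0.000578) = 0.4946.
Step 4 — Bandwidth: Δω = ω₀/Q = 2.66e+06 rad/s; BW = Δω/(2π) = 4.233e+05 Hz.

(a) f₀ = 2.093e+05 Hz  (b) Q = 0.4946  (c) BW = 4.233e+05 Hz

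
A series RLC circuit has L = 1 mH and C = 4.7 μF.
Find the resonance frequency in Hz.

Step 1 — Resonance condition Im(Z)=0 gives ω₀ = 1/√(LC).
Step 2 — ω₀ = 1/√(0.001·4.7e-06) = 1.459e+04 rad/s.
Step 3 — f₀ = ω₀/(2π) = 2322 Hz.

f₀ = 2322 Hz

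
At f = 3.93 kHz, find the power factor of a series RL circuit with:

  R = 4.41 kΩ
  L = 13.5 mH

Step 1 — Angular frequency: ω = 2π·f = 2π·3930 = 2.469e+04 rad/s.
Step 2 — Component impedances:
  R: Z = R = 4410 Ω
  L: Z = jωL = j·2.469e+04·0.0135 = 0 + j333.4 Ω
Step 3 — Series combination: Z_total = R + L = 4410 + j333.4 Ω = 4423∠4.3° Ω.
Step 4 — Power factor: PF = cos(φ) = Re(Z)/|Z| = 4410/4422.6 = 0.9972.
Step 5 — Type: Im(Z) = 333.4 ⇒ lagging (phase φ = 4.3°).

PF = 0.9972 (lagging, φ = 4.3°)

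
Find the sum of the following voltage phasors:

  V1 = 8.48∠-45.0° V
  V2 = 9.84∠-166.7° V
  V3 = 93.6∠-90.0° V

Step 1 — Convert each phasor to rectangular form:
  V1 = 8.48·(cos(-45.0°) + j·sin(-45.0°)) = 5.996 - j5.996 V
  V2 = 9.84·(cos(-166.7°) + j·sin(-166.7°)) = -9.576 - j2.264 V
  V3 = 93.6·(cos(-90.0°) + j·sin(-90.0°)) = 0 - j93.6 V
Step 2 — Sum components: V_total = -3.58 - j101.9 V.
Step 3 — Convert to polar: |V_total| = 101.9 V, ∠V_total = -92.0°.

V_total = 101.9∠-92.0° V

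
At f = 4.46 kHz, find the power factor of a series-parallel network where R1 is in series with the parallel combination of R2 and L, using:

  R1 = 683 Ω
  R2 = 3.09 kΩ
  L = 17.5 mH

Step 1 — Angular frequency: ω = 2π·f = 2π·4460 = 2.802e+04 rad/s.
Step 2 — Component impedances:
  R1: Z = R = 683 Ω
  R2: Z = R = 3090 Ω
  L: Z = jωL = j·2.802e+04·0.0175 = 0 + j490.4 Ω
Step 3 — Parallel branch: R2 || L = 1/(1/R2 + 1/L) = 75.92 + j478.4 Ω.
Step 4 — Series with R1: Z_total = R1 + (R2 || L) = 758.9 + j478.4 Ω = 897.1∠32.2° Ω.
Step 5 — Power factor: PF = cos(φ) = Re(Z)/|Z| = 758.92/897.09 = 0.846.
Step 6 — Type: Im(Z) = 478.4 ⇒ lagging (phase φ = 32.2°).

PF = 0.846 (lagging, φ = 32.2°)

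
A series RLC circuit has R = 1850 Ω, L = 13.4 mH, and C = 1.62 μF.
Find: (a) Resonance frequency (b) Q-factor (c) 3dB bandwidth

Step 1 — Resonance condition Im(Z)=0 gives ω₀ = 1/√(LC).
Step 2 — ω₀ = 1/√(0.0134·1.62e-06) = 6787 rad/s.
Step 3 — f₀ = ω₀/(2π) = 1080 Hz.
Step 4 — Series Q: Q = ω₀L/R = 6787·0.0134/1850 = 0.04916.
Step 5 — 3dB bandwidth: Δω = ω₀/Q = 1.381e+05 rad/s; BW = Δω/(2π) = 2.197e+04 Hz.

(a) f₀ = 1080 Hz  (b) Q = 0.04916  (c) BW = 2.197e+04 Hz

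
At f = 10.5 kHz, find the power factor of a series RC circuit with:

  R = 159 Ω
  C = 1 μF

Step 1 — Angular frequency: ω = 2π·f = 2π·1.05e+04 = 6.597e+04 rad/s.
Step 2 — Component impedances:
  R: Z = R = 159 Ω
  C: Z = 1/(jωC) = -j/(ω·C) = 0 - j15.16 Ω
Step 3 — Series combination: Z_total = R + C = 159 - j15.16 Ω = 159.7∠-5.4° Ω.
Step 4 — Power factor: PF = cos(φ) = Re(Z)/|Z| = 159/159.72 = 0.9955.
Step 5 — Type: Im(Z) = -15.16 ⇒ leading (phase φ = -5.4°).

PF = 0.9955 (leading, φ = -5.4°)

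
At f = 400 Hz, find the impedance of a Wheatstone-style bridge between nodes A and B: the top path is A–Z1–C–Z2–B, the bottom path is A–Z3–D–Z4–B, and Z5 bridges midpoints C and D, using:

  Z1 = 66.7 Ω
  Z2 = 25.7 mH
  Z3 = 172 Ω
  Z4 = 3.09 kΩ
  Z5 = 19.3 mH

Step 1 — Angular frequency: ω = 2π·f = 2π·400 = 2513 rad/s.
Step 2 — Component impedances:
  Z1: Z = R = 66.7 Ω
  Z2: Z = jωL = j·2513·0.0257 = 0 + j64.59 Ω
  Z3: Z = R = 172 Ω
  Z4: Z = R = 3090 Ω
  Z5: Z = jωL = j·2513·0.0193 = 0 + j48.51 Ω
Step 3 — Bridge requires nodal analysis (the Z5 bridge couples midpoints C and D, so the two paths cannot be reduced to a simple series/parallel combination). Setting node B to ground and injecting 1 A at node A, the 3-node admittance system at A, C, D solves to V_A = Z_AB = 50.73 + j68.03 Ω = 84.86∠53.3° Ω.

Z = 50.73 + j68.03 Ω = 84.86∠53.3° Ω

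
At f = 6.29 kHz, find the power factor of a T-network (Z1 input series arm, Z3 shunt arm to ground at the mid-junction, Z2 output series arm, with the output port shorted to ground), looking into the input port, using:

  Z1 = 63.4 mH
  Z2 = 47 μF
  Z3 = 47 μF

Step 1 — Angular frequency: ω = 2π·f = 2π·6290 = 3.952e+04 rad/s.
Step 2 — Component impedances:
  Z1: Z = jωL = j·3.952e+04·0.0634 = 0 + j2506 Ω
  Z2: Z = 1/(jωC) = -j/(ω·C) = 0 - j0.5384 Ω
  Z3: Z = 1/(jωC) = -j/(ω·C) = 0 - j0.5384 Ω
Step 3 — With the output port shorted to ground, the output series arm Z2 runs from the junction to ground; the shunt arm Z3 also runs from the junction to ground. They appear in parallel: Z3 || Z2 = 0 - j0.2692 Ω.
Step 4 — Series with input arm Z1: Z_in = Z1 + (Z3 || Z2) = 0 + j2505 Ω = 2505∠90.0° Ω.
Step 5 — Power factor: PF = cos(φ) = Re(Z)/|Z| = 0/2505 = 0.
Step 6 — Type: Im(Z) = 2505 ⇒ lagging (phase φ = 90.0°).

PF = 0 (lagging, φ = 90.0°)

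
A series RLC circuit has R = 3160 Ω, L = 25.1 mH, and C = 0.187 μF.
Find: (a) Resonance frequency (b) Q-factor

Step 1 — Resonance condition Im(Z)=0 gives ω₀ = 1/√(LC).
Step 2 — ω₀ = 1/√(0.0251·1.87e-07) = 1.46e+04 rad/s.
Step 3 — f₀ = ω₀/(2π) = 2323 Hz.
Step 4 — Series Q: Q = ω₀L/R = 1.46e+04·0.0251/3160 = 0.1159.

(a) f₀ = 2323 Hz  (b) Q = 0.1159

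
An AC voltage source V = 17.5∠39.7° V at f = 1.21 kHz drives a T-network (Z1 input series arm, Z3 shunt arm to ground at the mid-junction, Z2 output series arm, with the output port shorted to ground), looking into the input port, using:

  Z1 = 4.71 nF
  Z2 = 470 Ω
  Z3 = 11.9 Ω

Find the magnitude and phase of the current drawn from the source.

Step 1 — Angular frequency: ω = 2π·f = 2π·1210 = 7603 rad/s.
Step 2 — Component impedances:
  Z1: Z = 1/(jωC) = -j/(ω·C) = 0 - j2.793e+04 Ω
  Z2: Z = R = 470 Ω
  Z3: Z = R = 11.9 Ω
Step 3 — With the output port shorted to ground, the output series arm Z2 runs from the junction to ground; the shunt arm Z3 also runs from the junction to ground. They appear in parallel: Z3 || Z2 = 11.61 Ω.
Step 4 — Series with input arm Z1: Z_in = Z1 + (Z3 || Z2) = 11.61 - j2.793e+04 Ω = 2.793e+04∠-90.0° Ω.
Step 5 — Source phasor: V = 17.5∠39.7° V = 13.46 + j11.18 V.
Step 6 — Ohm's law: I = V / Z_total = (13.46 + j11.18) / (11.61 - j2.793e+04) = -0.0004001 + j0.0004823 A.
Step 7 — Convert to polar: |I| = 0.0006266 A, ∠I = 129.7°.

I = 0.0006266∠129.7° A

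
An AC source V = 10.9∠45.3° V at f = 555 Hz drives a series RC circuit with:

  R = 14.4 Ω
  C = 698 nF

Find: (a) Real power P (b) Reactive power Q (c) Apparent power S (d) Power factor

Step 1 — Angular frequency: ω = 2π·f = 2π·555 = 3487 rad/s.
Step 2 — Component impedances:
  R: Z = R = 14.4 Ω
  C: Z = 1/(jωC) = -j/(ω·C) = 0 - j410.8 Ω
Step 3 — Series combination: Z_total = R + C = 14.4 - j410.8 Ω = 411.1∠-88.0° Ω.
Step 4 — Source phasor: V = 10.9∠45.3° V = 7.667 + j7.748 V.
Step 5 — Current: I = V / Z = -0.01818 + j0.0193 A = 0.02651∠133.3° A.
Step 6 — Complex power: S = V·I* = 0.01012 - j0.2888 VA.
Step 7 — Real power: P = Re(S) = 0.01012 W.
Step 8 — Reactive power: Q = Im(S) = -0.2888 VAR.
Step 9 — Apparent power: |S| = 0.289 VA.
Step 10 — Power factor: PF = P/|S| = 0.03503 (leading).

(a) P = 0.01012 W  (b) Q = -0.2888 VAR  (c) S = 0.289 VA  (d) PF = 0.03503 (leading)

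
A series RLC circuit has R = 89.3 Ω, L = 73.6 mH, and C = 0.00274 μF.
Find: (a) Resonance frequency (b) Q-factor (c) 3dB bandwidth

Step 1 — Resonance: ω₀ = 1/√(LC) = 1/√(0.0736·2.74e-09) = 7.042e+04 rad/s.
Step 2 — f₀ = ω₀/(2π) = 1.121e+04 Hz.
Step 3 — Series Q: Q = ω₀L/R = 7.042e+04·0.0736/89.3 = 58.04.
Step 4 — Bandwidth: Δω = ω₀/Q = 1213 rad/s; BW = Δω/(2π) = 193.1 Hz.

(a) f₀ = 1.121e+04 Hz  (b) Q = 58.04  (c) BW = 193.1 Hz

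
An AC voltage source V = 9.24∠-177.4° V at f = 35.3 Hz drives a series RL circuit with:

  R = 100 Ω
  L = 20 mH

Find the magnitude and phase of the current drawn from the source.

Step 1 — Angular frequency: ω = 2π·f = 2π·35.3 = 221.8 rad/s.
Step 2 — Component impedances:
  R: Z = R = 100 Ω
  L: Z = jωL = j·221.8·0.02 = 0 + j4.436 Ω
Step 3 — Series combination: Z_total = R + L = 100 + j4.436 Ω = 100.1∠2.5° Ω.
Step 4 — Source phasor: V = 9.24∠-177.4° V = -9.23 - j0.4192 V.
Step 5 — Ohm's law: I = V / Z_total = (-9.23 - j0.4192) / (100 + j4.436) = -0.09231 - j9.677e-05 A.
Step 6 — Convert to polar: |I| = 0.09231 A, ∠I = -179.9°.

I = 0.09231∠-179.9° A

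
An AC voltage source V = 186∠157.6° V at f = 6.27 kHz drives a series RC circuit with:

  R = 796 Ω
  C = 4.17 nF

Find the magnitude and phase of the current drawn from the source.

Step 1 — Angular frequency: ω = 2π·f = 2π·6270 = 3.94e+04 rad/s.
Step 2 — Component impedances:
  R: Z = R = 796 Ω
  C: Z = 1/(jωC) = -j/(ω·C) = 0 - j6087 Ω
Step 3 — Series combination: Z_total = R + C = 796 - j6087 Ω = 6139∠-82.5° Ω.
Step 4 — Source phasor: V = 186∠157.6° V = -172 + j70.88 V.
Step 5 — Ohm's law: I = V / Z_total = (-172 + j70.88) / (796 - j6087) = -0.01508 - j0.02628 A.
Step 6 — Convert to polar: |I| = 0.0303 A, ∠I = -119.9°.

I = 0.0303∠-119.9° A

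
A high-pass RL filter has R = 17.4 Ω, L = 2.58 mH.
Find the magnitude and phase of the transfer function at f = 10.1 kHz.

Step 1 — Angular frequency: ω = 2π·1.01e+04 = 6.346e+04 rad/s.
Step 2 — Transfer function: H(jω) = jωL/(R + jωL).
Step 3 — Numerator jωL = j·163.7; denominator R + jωL = 17.4 + j163.7.
Step 4 — H = 0.9888 + j0.1051.
Step 5 — Magnitude: |H| = 0.9944 (-0.0 dB); phase: φ = 6.1°.

|H| = 0.9944 (-0.0 dB), φ = 6.1°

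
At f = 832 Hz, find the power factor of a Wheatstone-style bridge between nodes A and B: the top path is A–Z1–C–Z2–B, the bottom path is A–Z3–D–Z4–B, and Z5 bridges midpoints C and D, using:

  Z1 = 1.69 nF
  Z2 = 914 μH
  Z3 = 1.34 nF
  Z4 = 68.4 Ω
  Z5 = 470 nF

Step 1 — Angular frequency: ω = 2π·f = 2π·832 = 5228 rad/s.
Step 2 — Component impedances:
  Z1: Z = 1/(jωC) = -j/(ω·C) = 0 - j1.132e+05 Ω
  Z2: Z = jωL = j·5228·0.000914 = 0 + j4.778 Ω
  Z3: Z = 1/(jωC) = -j/(ω·C) = 0 - j1.428e+05 Ω
  Z4: Z = R = 68.4 Ω
  Z5: Z = 1/(jωC) = -j/(ω·C) = 0 - j407 Ω
Step 3 — Bridge requires nodal analysis (the Z5 bridge couples midpoints C and D, so the two paths cannot be reduced to a simple series/parallel combination). Setting node B to ground and injecting 1 A at node A, the 3-node admittance system at A, C, D solves to V_A = Z_AB = 12.61 - j6.313e+04 Ω = 6.313e+04∠-90.0° Ω.
Step 4 — Power factor: PF = cos(φ) = Re(Z)/|Z| = 12.613/63133 = 0.0001998.
Step 5 — Type: Im(Z) = -6.313e+04 ⇒ leading (phase φ = -90.0°).

PF = 0.0001998 (leading, φ = -90.0°)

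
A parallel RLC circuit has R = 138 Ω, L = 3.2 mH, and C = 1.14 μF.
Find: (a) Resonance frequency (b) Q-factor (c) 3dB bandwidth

Step 1 — Resonance: ω₀ = 1/√(LC) = 1/√(0.0032·1.14e-06) = 1.656e+04 rad/s.
Step 2 — f₀ = ω₀/(2π) = 2635 Hz.
Step 3 — Parallel Q: Q = R/(ω₀L) = 138/(1.656e+04·0.0032) = 2.605.
Step 4 — Bandwidth: Δω = ω₀/Q = 6356 rad/s; BW = Δω/(2π) = 1012 Hz.

(a) f₀ = 2635 Hz  (b) Q = 2.605  (c) BW = 1012 Hz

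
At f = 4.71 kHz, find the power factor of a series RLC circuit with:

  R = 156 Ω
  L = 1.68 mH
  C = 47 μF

Step 1 — Angular frequency: ω = 2π·f = 2π·4710 = 2.959e+04 rad/s.
Step 2 — Component impedances:
  R: Z = R = 156 Ω
  L: Z = jωL = j·2.959e+04·0.00168 = 0 + j49.72 Ω
  C: Z = 1/(jωC) = -j/(ω·C) = 0 - j0.719 Ω
Step 3 — Series combination: Z_total = R + L + C = 156 + j49 Ω = 163.5∠17.4° Ω.
Step 4 — Power factor: PF = cos(φ) = Re(Z)/|Z| = 156/163.514 = 0.954.
Step 5 — Type: Im(Z) = 49 ⇒ lagging (phase φ = 17.4°).

PF = 0.954 (lagging, φ = 17.4°)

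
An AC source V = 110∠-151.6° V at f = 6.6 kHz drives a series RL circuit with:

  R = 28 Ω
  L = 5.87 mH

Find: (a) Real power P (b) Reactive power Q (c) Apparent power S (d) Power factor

Step 1 — Angular frequency: ω = 2π·f = 2π·6600 = 4.147e+04 rad/s.
Step 2 — Component impedances:
  R: Z = R = 28 Ω
  L: Z = jωL = j·4.147e+04·0.00587 = 0 + j243.4 Ω
Step 3 — Series combination: Z_total = R + L = 28 + j243.4 Ω = 245∠83.4° Ω.
Step 4 — Source phasor: V = 110∠-151.6° V = -96.76 - j52.32 V.
Step 5 — Current: I = V / Z = -0.2572 + j0.3679 A = 0.4489∠125.0° A.
Step 6 — Complex power: S = V·I* = 5.643 + j49.06 VA.
Step 7 — Real power: P = Re(S) = 5.643 W.
Step 8 — Reactive power: Q = Im(S) = 49.06 VAR.
Step 9 — Apparent power: |S| = 49.38 VA.
Step 10 — Power factor: PF = P/|S| = 0.1143 (lagging).

(a) P = 5.643 W  (b) Q = 49.06 VAR  (c) S = 49.38 VA  (d) PF = 0.1143 (lagging)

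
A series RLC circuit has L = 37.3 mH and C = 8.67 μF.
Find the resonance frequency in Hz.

Step 1 — Resonance condition Im(Z)=0 gives ω₀ = 1/√(LC).
Step 2 — ω₀ = 1/√(0.0373·8.67e-06) = 1758 rad/s.
Step 3 — f₀ = ω₀/(2π) = 279.9 Hz.

f₀ = 279.9 Hz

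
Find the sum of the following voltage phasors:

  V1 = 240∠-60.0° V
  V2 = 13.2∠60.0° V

Step 1 — Convert each phasor to rectangular form:
  V1 = 240·(cos(-60.0°) + j·sin(-60.0°)) = 120 - j207.8 V
  V2 = 13.2·(cos(60.0°) + j·sin(60.0°)) = 6.6 + j11.43 V
Step 2 — Sum components: V_total = 126.6 - j196.4 V.
Step 3 — Convert to polar: |V_total| = 233.7 V, ∠V_total = -57.2°.

V_total = 233.7∠-57.2° V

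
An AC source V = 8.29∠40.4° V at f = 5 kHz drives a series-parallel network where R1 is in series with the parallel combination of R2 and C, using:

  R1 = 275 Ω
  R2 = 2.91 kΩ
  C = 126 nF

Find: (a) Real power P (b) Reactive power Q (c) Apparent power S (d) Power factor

Step 1 — Angular frequency: ω = 2π·f = 2π·5000 = 3.142e+04 rad/s.
Step 2 — Component impedances:
  R1: Z = R = 275 Ω
  R2: Z = R = 2910 Ω
  C: Z = 1/(jωC) = -j/(ω·C) = 0 - j252.6 Ω
Step 3 — Parallel branch: R2 || C = 1/(1/R2 + 1/C) = 21.77 - j250.7 Ω.
Step 4 — Series with R1: Z_total = R1 + (R2 || C) = 296.8 - j250.7 Ω = 388.5∠-40.2° Ω.
Step 5 — Source phasor: V = 8.29∠40.4° V = 6.313 + j5.373 V.
Step 6 — Current: I = V / Z = 0.003487 + j0.02105 A = 0.02134∠80.6° A.
Step 7 — Complex power: S = V·I* = 0.1351 - j0.1142 VA.
Step 8 — Real power: P = Re(S) = 0.1351 W.
Step 9 — Reactive power: Q = Im(S) = -0.1142 VAR.
Step 10 — Apparent power: |S| = 0.1769 VA.
Step 11 — Power factor: PF = P/|S| = 0.7639 (leading).

(a) P = 0.1351 W  (b) Q = -0.1142 VAR  (c) S = 0.1769 VA  (d) PF = 0.7639 (leading)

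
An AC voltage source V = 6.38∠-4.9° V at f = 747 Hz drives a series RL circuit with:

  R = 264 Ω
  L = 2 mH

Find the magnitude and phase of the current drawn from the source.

Step 1 — Angular frequency: ω = 2π·f = 2π·747 = 4694 rad/s.
Step 2 — Component impedances:
  R: Z = R = 264 Ω
  L: Z = jωL = j·4694·0.002 = 0 + j9.387 Ω
Step 3 — Series combination: Z_total = R + L = 264 + j9.387 Ω = 264.2∠2.0° Ω.
Step 4 — Source phasor: V = 6.38∠-4.9° V = 6.357 - j0.545 V.
Step 5 — Ohm's law: I = V / Z_total = (6.357 - j0.545) / (264 + j9.387) = 0.02397 - j0.002917 A.
Step 6 — Convert to polar: |I| = 0.02415 A, ∠I = -6.9°.

I = 0.02415∠-6.9° A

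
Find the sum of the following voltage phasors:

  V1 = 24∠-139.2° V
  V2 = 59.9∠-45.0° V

Step 1 — Convert each phasor to rectangular form:
  V1 = 24·(cos(-139.2°) + j·sin(-139.2°)) = -18.17 - j15.68 V
  V2 = 59.9·(cos(-45.0°) + j·sin(-45.0°)) = 42.36 - j42.36 V
Step 2 — Sum components: V_total = 24.19 - j58.04 V.
Step 3 — Convert to polar: |V_total| = 62.88 V, ∠V_total = -67.4°.

V_total = 62.88∠-67.4° V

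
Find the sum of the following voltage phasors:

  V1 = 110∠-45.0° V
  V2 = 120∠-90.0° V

Step 1 — Convert each phasor to rectangular form:
  V1 = 110·(cos(-45.0°) + j·sin(-45.0°)) = 77.78 - j77.78 V
  V2 = 120·(cos(-90.0°) + j·sin(-90.0°)) = 0 - j120 V
Step 2 — Sum components: V_total = 77.78 - j197.8 V.
Step 3 — Convert to polar: |V_total| = 212.5 V, ∠V_total = -68.5°.

V_total = 212.5∠-68.5° V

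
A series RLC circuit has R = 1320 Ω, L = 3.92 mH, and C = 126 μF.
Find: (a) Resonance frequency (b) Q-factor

Step 1 — Resonance condition Im(Z)=0 gives ω₀ = 1/√(LC).
Step 2 — ω₀ = 1/√(0.00392·0.000126) = 1423 rad/s.
Step 3 — f₀ = ω₀/(2π) = 226.5 Hz.
Step 4 — Series Q: Q = ω₀L/R = 1423·0.00392/1320 = 0.004226.

(a) f₀ = 226.5 Hz  (b) Q = 0.004226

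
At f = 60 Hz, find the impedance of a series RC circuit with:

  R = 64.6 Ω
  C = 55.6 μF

Step 1 — Angular frequency: ω = 2π·f = 2π·60 = 377 rad/s.
Step 2 — Component impedances:
  R: Z = R = 64.6 Ω
  C: Z = 1/(jωC) = -j/(ω·C) = 0 - j47.71 Ω
Step 3 — Series combination: Z_total = R + C = 64.6 - j47.71 Ω = 80.31∠-36.4° Ω.

Z = 64.6 - j47.71 Ω = 80.31∠-36.4° Ω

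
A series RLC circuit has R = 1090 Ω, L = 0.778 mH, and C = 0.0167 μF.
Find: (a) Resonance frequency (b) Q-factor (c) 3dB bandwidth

Step 1 — Resonance condition Im(Z)=0 gives ω₀ = 1/√(LC).
Step 2 — ω₀ = 1/√(0.000778·1.67e-08) = 2.774e+05 rad/s.
Step 3 — f₀ = ω₀/(2π) = 4.415e+04 Hz.
Step 4 — Series Q: Q = ω₀L/R = 2.774e+05·0.000778/1090 = 0.198.
Step 5 — 3dB bandwidth: Δω = ω₀/Q = 1.401e+06 rad/s; BW = Δω/(2π) = 2.23e+05 Hz.

(a) f₀ = 4.415e+04 Hz  (b) Q = 0.198  (c) BW = 2.23e+05 Hz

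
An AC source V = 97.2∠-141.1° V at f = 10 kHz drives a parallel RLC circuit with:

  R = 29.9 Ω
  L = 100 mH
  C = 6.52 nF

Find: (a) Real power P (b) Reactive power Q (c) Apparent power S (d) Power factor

Step 1 — Angular frequency: ω = 2π·f = 2π·1e+04 = 6.283e+04 rad/s.
Step 2 — Component impedances:
  R: Z = R = 29.9 Ω
  L: Z = jωL = j·6.283e+04·0.1 = 0 + j6283 Ω
  C: Z = 1/(jωC) = -j/(ω·C) = 0 - j2441 Ω
Step 3 — Parallel combination: 1/Z_total = 1/R + 1/L + 1/C; Z_total = 29.9 - j0.2239 Ω = 29.9∠-0.4° Ω.
Step 4 — Source phasor: V = 97.2∠-141.1° V = -75.65 - j61.04 V.
Step 5 — Current: I = V / Z = -2.515 - j2.06 A = 3.251∠-140.7° A.
Step 6 — Complex power: S = V·I* = 316 - j2.367 VA.
Step 7 — Real power: P = Re(S) = 316 W.
Step 8 — Reactive power: Q = Im(S) = -2.367 VAR.
Step 9 — Apparent power: |S| = 316 VA.
Step 10 — Power factor: PF = P/|S| = 1 (leading).

(a) P = 316 W  (b) Q = -2.367 VAR  (c) S = 316 VA  (d) PF = 1 (leading)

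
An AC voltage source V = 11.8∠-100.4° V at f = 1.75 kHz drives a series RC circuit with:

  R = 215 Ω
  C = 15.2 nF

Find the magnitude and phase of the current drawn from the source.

Step 1 — Angular frequency: ω = 2π·f = 2π·1750 = 1.1e+04 rad/s.
Step 2 — Component impedances:
  R: Z = R = 215 Ω
  C: Z = 1/(jωC) = -j/(ω·C) = 0 - j5983 Ω
Step 3 — Series combination: Z_total = R + C = 215 - j5983 Ω = 5987∠-87.9° Ω.
Step 4 — Source phasor: V = 11.8∠-100.4° V = -2.13 - j11.61 V.
Step 5 — Ohm's law: I = V / Z_total = (-2.13 - j11.61) / (215 - j5983) = 0.001924 - j0.0004252 A.
Step 6 — Convert to polar: |I| = 0.001971 A, ∠I = -12.5°.

I = 0.001971∠-12.5° A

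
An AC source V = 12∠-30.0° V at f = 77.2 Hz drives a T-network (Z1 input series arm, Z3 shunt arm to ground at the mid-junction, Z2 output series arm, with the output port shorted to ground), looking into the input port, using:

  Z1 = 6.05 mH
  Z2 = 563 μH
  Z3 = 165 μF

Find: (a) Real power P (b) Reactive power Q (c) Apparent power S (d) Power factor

Step 1 — Angular frequency: ω = 2π·f = 2π·77.2 = 485.1 rad/s.
Step 2 — Component impedances:
  Z1: Z = jωL = j·485.1·0.00605 = 0 + j2.935 Ω
  Z2: Z = jωL = j·485.1·0.000563 = 0 + j0.2731 Ω
  Z3: Z = 1/(jωC) = -j/(ω·C) = 0 - j12.49 Ω
Step 3 — With the output port shorted to ground, the output series arm Z2 runs from the junction to ground; the shunt arm Z3 also runs from the junction to ground. They appear in parallel: Z3 || Z2 = 0 + j0.2792 Ω.
Step 4 — Series with input arm Z1: Z_in = Z1 + (Z3 || Z2) = 0 + j3.214 Ω = 3.214∠90.0° Ω.
Step 5 — Source phasor: V = 12∠-30.0° V = 10.39 - j6 V.
Step 6 — Current: I = V / Z = -1.867 - j3.234 A = 3.734∠-120.0° A.
Step 7 — Complex power: S = V·I* = 0 + j44.81 VA.
Step 8 — Real power: P = Re(S) = 0 W.
Step 9 — Reactive power: Q = Im(S) = 44.81 VAR.
Step 10 — Apparent power: |S| = 44.81 VA.
Step 11 — Power factor: PF = P/|S| = 0 (lagging).

(a) P = 0 W  (b) Q = 44.81 VAR  (c) S = 44.81 VA  (d) PF = 0 (lagging)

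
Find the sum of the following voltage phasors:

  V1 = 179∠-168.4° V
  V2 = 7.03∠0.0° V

Step 1 — Convert each phasor to rectangular form:
  V1 = 179·(cos(-168.4°) + j·sin(-168.4°)) = -175.3 - j35.99 V
  V2 = 7.03·(cos(0.0°) + j·sin(0.0°)) = 7.03 V
Step 2 — Sum components: V_total = -168.3 - j35.99 V.
Step 3 — Convert to polar: |V_total| = 172.1 V, ∠V_total = -167.9°.

V_total = 172.1∠-167.9° V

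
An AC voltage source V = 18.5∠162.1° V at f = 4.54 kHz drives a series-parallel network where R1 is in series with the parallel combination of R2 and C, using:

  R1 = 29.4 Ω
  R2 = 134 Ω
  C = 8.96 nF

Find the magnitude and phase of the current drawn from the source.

Step 1 — Angular frequency: ω = 2π·f = 2π·4540 = 2.853e+04 rad/s.
Step 2 — Component impedances:
  R1: Z = R = 29.4 Ω
  R2: Z = R = 134 Ω
  C: Z = 1/(jωC) = -j/(ω·C) = 0 - j3913 Ω
Step 3 — Parallel branch: R2 || C = 1/(1/R2 + 1/C) = 133.8 - j4.584 Ω.
Step 4 — Series with R1: Z_total = R1 + (R2 || C) = 163.2 - j4.584 Ω = 163.3∠-1.6° Ω.
Step 5 — Source phasor: V = 18.5∠162.1° V = -17.6 + j5.686 V.
Step 6 — Ohm's law: I = V / Z_total = (-17.6 + j5.686) / (163.2 - j4.584) = -0.1087 + j0.03178 A.
Step 7 — Convert to polar: |I| = 0.1133 A, ∠I = 163.7°.

I = 0.1133∠163.7° A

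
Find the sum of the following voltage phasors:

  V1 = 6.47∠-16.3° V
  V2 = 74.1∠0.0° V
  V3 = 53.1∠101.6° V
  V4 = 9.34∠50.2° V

Step 1 — Convert each phasor to rectangular form:
  V1 = 6.47·(cos(-16.3°) + j·sin(-16.3°)) = 6.21 - j1.816 V
  V2 = 74.1·(cos(0.0°) + j·sin(0.0°)) = 74.1 V
  V3 = 53.1·(cos(101.6°) + j·sin(101.6°)) = -10.68 + j52.02 V
  V4 = 9.34·(cos(50.2°) + j·sin(50.2°)) = 5.979 + j7.176 V
Step 2 — Sum components: V_total = 75.61 + j57.38 V.
Step 3 — Convert to polar: |V_total| = 94.92 V, ∠V_total = 37.2°.

V_total = 94.92∠37.2° V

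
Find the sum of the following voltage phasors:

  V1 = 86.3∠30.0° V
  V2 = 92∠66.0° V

Step 1 — Convert each phasor to rectangular form:
  V1 = 86.3·(cos(30.0°) + j·sin(30.0°)) = 74.74 + j43.15 V
  V2 = 92·(cos(66.0°) + j·sin(66.0°)) = 37.42 + j84.05 V
Step 2 — Sum components: V_total = 112.2 + j127.2 V.
Step 3 — Convert to polar: |V_total| = 169.6 V, ∠V_total = 48.6°.

V_total = 169.6∠48.6° V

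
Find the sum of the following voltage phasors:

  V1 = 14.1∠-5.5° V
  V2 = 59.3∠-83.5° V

Step 1 — Convert each phasor to rectangular form:
  V1 = 14.1·(cos(-5.5°) + j·sin(-5.5°)) = 14.04 - j1.351 V
  V2 = 59.3·(cos(-83.5°) + j·sin(-83.5°)) = 6.713 - j58.92 V
Step 2 — Sum components: V_total = 20.75 - j60.27 V.
Step 3 — Convert to polar: |V_total| = 63.74 V, ∠V_total = -71.0°.

V_total = 63.74∠-71.0° V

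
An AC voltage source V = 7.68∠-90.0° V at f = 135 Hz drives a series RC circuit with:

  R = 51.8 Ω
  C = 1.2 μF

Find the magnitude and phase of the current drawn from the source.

Step 1 — Angular frequency: ω = 2π·f = 2π·135 = 848.2 rad/s.
Step 2 — Component impedances:
  R: Z = R = 51.8 Ω
  C: Z = 1/(jωC) = -j/(ω·C) = 0 - j982.4 Ω
Step 3 — Series combination: Z_total = R + C = 51.8 - j982.4 Ω = 983.8∠-87.0° Ω.
Step 4 — Source phasor: V = 7.68∠-90.0° V = 0 - j7.68 V.
Step 5 — Ohm's law: I = V / Z_total = (0 - j7.68) / (51.8 - j982.4) = 0.007796 - j0.000411 A.
Step 6 — Convert to polar: |I| = 0.007806 A, ∠I = -3.0°.

I = 0.007806∠-3.0° A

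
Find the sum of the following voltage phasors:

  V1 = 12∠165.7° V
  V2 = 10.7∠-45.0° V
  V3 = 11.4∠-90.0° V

Step 1 — Convert each phasor to rectangular form:
  V1 = 12·(cos(165.7°) + j·sin(165.7°)) = -11.63 + j2.964 V
  V2 = 10.7·(cos(-45.0°) + j·sin(-45.0°)) = 7.566 - j7.566 V
  V3 = 11.4·(cos(-90.0°) + j·sin(-90.0°)) = 0 - j11.4 V
Step 2 — Sum components: V_total = -4.062 - j16 V.
Step 3 — Convert to polar: |V_total| = 16.51 V, ∠V_total = -104.2°.

V_total = 16.51∠-104.2° V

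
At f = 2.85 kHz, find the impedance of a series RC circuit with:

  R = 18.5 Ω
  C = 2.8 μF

Step 1 — Angular frequency: ω = 2π·f = 2π·2850 = 1.791e+04 rad/s.
Step 2 — Component impedances:
  R: Z = R = 18.5 Ω
  C: Z = 1/(jωC) = -j/(ω·C) = 0 - j19.94 Ω
Step 3 — Series combination: Z_total = R + C = 18.5 - j19.94 Ω = 27.2∠-47.2° Ω.

Z = 18.5 - j19.94 Ω = 27.2∠-47.2° Ω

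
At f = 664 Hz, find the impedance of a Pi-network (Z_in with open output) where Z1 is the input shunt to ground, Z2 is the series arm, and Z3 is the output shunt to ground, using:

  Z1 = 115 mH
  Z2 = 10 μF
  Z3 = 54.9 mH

Step 1 — Angular frequency: ω = 2π·f = 2π·664 = 4172 rad/s.
Step 2 — Component impedances:
  Z1: Z = jωL = j·4172·0.115 = 0 + j479.8 Ω
  Z2: Z = 1/(jωC) = -j/(ω·C) = 0 - j23.97 Ω
  Z3: Z = jωL = j·4172·0.0549 = 0 + j229 Ω
Step 3 — With open output, the series arm Z2 and the output shunt Z3 appear in series to ground: Z2 + Z3 = 0 + j205.1 Ω.
Step 4 — Parallel with input shunt Z1: Z_in = Z1 || (Z2 + Z3) = 0 + j143.7 Ω = 143.7∠90.0° Ω.

Z = 0 + j143.7 Ω = 143.7∠90.0° Ω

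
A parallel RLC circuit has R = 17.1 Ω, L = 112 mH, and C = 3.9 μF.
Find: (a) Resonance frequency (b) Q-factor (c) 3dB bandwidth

Step 1 — Resonance: ω₀ = 1/√(LC) = 1/√(0.112·3.9e-06) = 1513 rad/s.
Step 2 — f₀ = ω₀/(2π) = 240.8 Hz.
Step 3 — Parallel Q: Q = R/(ω₀L) = 17.1/(1513·0.112) = 0.1009.
Step 4 — Bandwidth: Δω = ω₀/Q = 1.499e+04 rad/s; BW = Δω/(2π) = 2386 Hz.

(a) f₀ = 240.8 Hz  (b) Q = 0.1009  (c) BW = 2386 Hz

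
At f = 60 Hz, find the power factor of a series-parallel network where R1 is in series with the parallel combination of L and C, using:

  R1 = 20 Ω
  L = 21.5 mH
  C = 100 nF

Step 1 — Angular frequency: ω = 2π·f = 2π·60 = 377 rad/s.
Step 2 — Component impedances:
  R1: Z = R = 20 Ω
  L: Z = jωL = j·377·0.0215 = 0 + j8.105 Ω
  C: Z = 1/(jωC) = -j/(ω·C) = 0 - j2.653e+04 Ω
Step 3 — Parallel branch: L || C = 1/(1/L + 1/C) = 0 + j8.108 Ω.
Step 4 — Series with R1: Z_total = R1 + (L || C) = 20 + j8.108 Ω = 21.58∠22.1° Ω.
Step 5 — Power factor: PF = cos(φ) = Re(Z)/|Z| = 20/21.581 = 0.9267.
Step 6 — Type: Im(Z) = 8.108 ⇒ lagging (phase φ = 22.1°).

PF = 0.9267 (lagging, φ = 22.1°)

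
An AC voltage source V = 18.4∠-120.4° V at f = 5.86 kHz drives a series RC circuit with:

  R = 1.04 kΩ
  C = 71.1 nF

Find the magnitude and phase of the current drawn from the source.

Step 1 — Angular frequency: ω = 2π·f = 2π·5860 = 3.682e+04 rad/s.
Step 2 — Component impedances:
  R: Z = R = 1040 Ω
  C: Z = 1/(jωC) = -j/(ω·C) = 0 - j382 Ω
Step 3 — Series combination: Z_total = R + C = 1040 - j382 Ω = 1108∠-20.2° Ω.
Step 4 — Source phasor: V = 18.4∠-120.4° V = -9.311 - j15.87 V.
Step 5 — Ohm's law: I = V / Z_total = (-9.311 - j15.87) / (1040 - j382) = -0.00295 - j0.01634 A.
Step 6 — Convert to polar: |I| = 0.01661 A, ∠I = -100.2°.

I = 0.01661∠-100.2° A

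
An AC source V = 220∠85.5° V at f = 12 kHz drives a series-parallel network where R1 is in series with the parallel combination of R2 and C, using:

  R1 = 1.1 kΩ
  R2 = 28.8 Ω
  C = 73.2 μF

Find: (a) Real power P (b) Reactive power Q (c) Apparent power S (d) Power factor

Step 1 — Angular frequency: ω = 2π·f = 2π·1.2e+04 = 7.54e+04 rad/s.
Step 2 — Component impedances:
  R1: Z = R = 1100 Ω
  R2: Z = R = 28.8 Ω
  C: Z = 1/(jωC) = -j/(ω·C) = 0 - j0.1812 Ω
Step 3 — Parallel branch: R2 || C = 1/(1/R2 + 1/C) = 0.00114 - j0.1812 Ω.
Step 4 — Series with R1: Z_total = R1 + (R2 || C) = 1100 - j0.1812 Ω = 1100∠-0.0° Ω.
Step 5 — Source phasor: V = 220∠85.5° V = 17.26 + j219.3 V.
Step 6 — Current: I = V / Z = 0.01566 + j0.1994 A = 0.2∠85.5° A.
Step 7 — Complex power: S = V·I* = 44 - j0.007247 VA.
Step 8 — Real power: P = Re(S) = 44 W.
Step 9 — Reactive power: Q = Im(S) = -0.007247 VAR.
Step 10 — Apparent power: |S| = 44 VA.
Step 11 — Power factor: PF = P/|S| = 1 (leading).

(a) P = 44 W  (b) Q = -0.007247 VAR  (c) S = 44 VA  (d) PF = 1 (leading)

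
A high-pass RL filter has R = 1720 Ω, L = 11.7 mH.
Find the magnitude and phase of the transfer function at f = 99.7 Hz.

Step 1 — Angular frequency: ω = 2π·99.7 = 626.4 rad/s.
Step 2 — Transfer function: H(jω) = jωL/(R + jωL).
Step 3 — Numerator jωL = j·7.329; denominator R + jωL = 1720 + j7.329.
Step 4 — H = 1.816e-05 + j0.004261.
Step 5 — Magnitude: |H| = 0.004261 (-47.4 dB); phase: φ = 89.8°.

|H| = 0.004261 (-47.4 dB), φ = 89.8°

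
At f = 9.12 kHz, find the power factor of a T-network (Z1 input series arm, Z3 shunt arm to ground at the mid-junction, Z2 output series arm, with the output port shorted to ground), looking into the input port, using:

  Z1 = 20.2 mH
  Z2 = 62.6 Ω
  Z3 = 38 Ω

Step 1 — Angular frequency: ω = 2π·f = 2π·9120 = 5.73e+04 rad/s.
Step 2 — Component impedances:
  Z1: Z = jωL = j·5.73e+04·0.0202 = 0 + j1158 Ω
  Z2: Z = R = 62.6 Ω
  Z3: Z = R = 38 Ω
Step 3 — With the output port shorted to ground, the output series arm Z2 runs from the junction to ground; the shunt arm Z3 also runs from the junction to ground. They appear in parallel: Z3 || Z2 = 23.65 Ω.
Step 4 — Series with input arm Z1: Z_in = Z1 + (Z3 || Z2) = 23.65 + j1158 Ω = 1158∠88.8° Ω.
Step 5 — Power factor: PF = cos(φ) = Re(Z)/|Z| = 23.65/1158 = 0.02042.
Step 6 — Type: Im(Z) = 1158 ⇒ lagging (phase φ = 88.8°).

PF = 0.02042 (lagging, φ = 88.8°)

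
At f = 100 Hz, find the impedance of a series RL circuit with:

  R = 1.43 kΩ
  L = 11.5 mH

Step 1 — Angular frequency: ω = 2π·f = 2π·100 = 628.3 rad/s.
Step 2 — Component impedances:
  R: Z = R = 1430 Ω
  L: Z = jωL = j·628.3·0.0115 = 0 + j7.226 Ω
Step 3 — Series combination: Z_total = R + L = 1430 + j7.226 Ω = 1430∠0.3° Ω.

Z = 1430 + j7.226 Ω = 1430∠0.3° Ω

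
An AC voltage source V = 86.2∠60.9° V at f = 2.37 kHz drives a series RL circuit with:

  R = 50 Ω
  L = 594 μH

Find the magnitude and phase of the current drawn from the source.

Step 1 — Angular frequency: ω = 2π·f = 2π·2370 = 1.489e+04 rad/s.
Step 2 — Component impedances:
  R: Z = R = 50 Ω
  L: Z = jωL = j·1.489e+04·0.000594 = 0 + j8.845 Ω
Step 3 — Series combination: Z_total = R + L = 50 + j8.845 Ω = 50.78∠10.0° Ω.
Step 4 — Source phasor: V = 86.2∠60.9° V = 41.92 + j75.32 V.
Step 5 — Ohm's law: I = V / Z_total = (41.92 + j75.32) / (50 + j8.845) = 1.071 + j1.317 A.
Step 6 — Convert to polar: |I| = 1.698 A, ∠I = 50.9°.

I = 1.698∠50.9° A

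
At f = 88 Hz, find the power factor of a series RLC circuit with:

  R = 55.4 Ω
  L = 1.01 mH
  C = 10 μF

Step 1 — Angular frequency: ω = 2π·f = 2π·88 = 552.9 rad/s.
Step 2 — Component impedances:
  R: Z = R = 55.4 Ω
  L: Z = jωL = j·552.9·0.00101 = 0 + j0.5584 Ω
  C: Z = 1/(jωC) = -j/(ω·C) = 0 - j180.9 Ω
Step 3 — Series combination: Z_total = R + L + C = 55.4 - j180.3 Ω = 188.6∠-72.9° Ω.
Step 4 — Power factor: PF = cos(φ) = Re(Z)/|Z| = 55.4/188.6 = 0.2937.
Step 5 — Type: Im(Z) = -180.3 ⇒ leading (phase φ = -72.9°).

PF = 0.2937 (leading, φ = -72.9°)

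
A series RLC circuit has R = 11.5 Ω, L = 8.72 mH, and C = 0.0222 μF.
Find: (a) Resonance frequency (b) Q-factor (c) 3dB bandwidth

Step 1 — Resonance: ω₀ = 1/√(LC) = 1/√(0.00872·2.22e-08) = 7.187e+04 rad/s.
Step 2 — f₀ = ω₀/(2π) = 1.144e+04 Hz.
Step 3 — Series Q: Q = ω₀L/R = 7.187e+04·0.00872/11.5 = 54.5.
Step 4 — Bandwidth: Δω = ω₀/Q = 1319 rad/s; BW = Δω/(2π) = 209.9 Hz.

(a) f₀ = 1.144e+04 Hz  (b) Q = 54.5  (c) BW = 209.9 Hz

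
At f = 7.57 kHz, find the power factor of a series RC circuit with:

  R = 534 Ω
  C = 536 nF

Step 1 — Angular frequency: ω = 2π·f = 2π·7570 = 4.756e+04 rad/s.
Step 2 — Component impedances:
  R: Z = R = 534 Ω
  C: Z = 1/(jωC) = -j/(ω·C) = 0 - j39.22 Ω
Step 3 — Series combination: Z_total = R + C = 534 - j39.22 Ω = 535.4∠-4.2° Ω.
Step 4 — Power factor: PF = cos(φ) = Re(Z)/|Z| = 534/535.44 = 0.9973.
Step 5 — Type: Im(Z) = -39.22 ⇒ leading (phase φ = -4.2°).

PF = 0.9973 (leading, φ = -4.2°)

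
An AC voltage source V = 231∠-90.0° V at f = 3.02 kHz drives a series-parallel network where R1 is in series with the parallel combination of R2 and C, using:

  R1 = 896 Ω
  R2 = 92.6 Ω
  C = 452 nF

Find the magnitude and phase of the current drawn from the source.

Step 1 — Angular frequency: ω = 2π·f = 2π·3020 = 1.898e+04 rad/s.
Step 2 — Component impedances:
  R1: Z = R = 896 Ω
  R2: Z = R = 92.6 Ω
  C: Z = 1/(jωC) = -j/(ω·C) = 0 - j116.6 Ω
Step 3 — Parallel branch: R2 || C = 1/(1/R2 + 1/C) = 56.78 - j45.1 Ω.
Step 4 — Series with R1: Z_total = R1 + (R2 || C) = 952.8 - j45.1 Ω = 953.8∠-2.7° Ω.
Step 5 — Source phasor: V = 231∠-90.0° V = 0 - j231 V.
Step 6 — Ohm's law: I = V / Z_total = (0 - j231) / (952.8 - j45.1) = 0.01145 - j0.2419 A.
Step 7 — Convert to polar: |I| = 0.2422 A, ∠I = -87.3°.

I = 0.2422∠-87.3° A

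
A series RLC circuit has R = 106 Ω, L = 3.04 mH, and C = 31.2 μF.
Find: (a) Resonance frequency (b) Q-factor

Step 1 — Resonance condition Im(Z)=0 gives ω₀ = 1/√(LC).
Step 2 — ω₀ = 1/√(0.00304·3.12e-05) = 3247 rad/s.
Step 3 — f₀ = ω₀/(2π) = 516.8 Hz.
Step 4 — Series Q: Q = ω₀L/R = 3247·0.00304/106 = 0.09312.

(a) f₀ = 516.8 Hz  (b) Q = 0.09312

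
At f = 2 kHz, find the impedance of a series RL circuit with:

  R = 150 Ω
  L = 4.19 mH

Step 1 — Angular frequency: ω = 2π·f = 2π·2000 = 1.257e+04 rad/s.
Step 2 — Component impedances:
  R: Z = R = 150 Ω
  L: Z = jωL = j·1.257e+04·0.00419 = 0 + j52.65 Ω
Step 3 — Series combination: Z_total = R + L = 150 + j52.65 Ω = 159∠19.3° Ω.

Z = 150 + j52.65 Ω = 159∠19.3° Ω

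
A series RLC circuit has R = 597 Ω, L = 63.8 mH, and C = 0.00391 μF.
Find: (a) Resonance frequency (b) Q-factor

Step 1 — Resonance condition Im(Z)=0 gives ω₀ = 1/√(LC).
Step 2 — ω₀ = 1/√(0.0638·3.91e-09) = 6.331e+04 rad/s.
Step 3 — f₀ = ω₀/(2π) = 1.008e+04 Hz.
Step 4 — Series Q: Q = ω₀L/R = 6.331e+04·0.0638/597 = 6.766.

(a) f₀ = 1.008e+04 Hz  (b) Q = 6.766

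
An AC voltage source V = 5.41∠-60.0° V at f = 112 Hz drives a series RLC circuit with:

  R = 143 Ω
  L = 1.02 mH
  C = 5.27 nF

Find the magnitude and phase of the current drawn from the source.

Step 1 — Angular frequency: ω = 2π·f = 2π·112 = 703.7 rad/s.
Step 2 — Component impedances:
  R: Z = R = 143 Ω
  L: Z = jωL = j·703.7·0.00102 = 0 + j0.7178 Ω
  C: Z = 1/(jωC) = -j/(ω·C) = 0 - j2.696e+05 Ω
Step 3 — Series combination: Z_total = R + L + C = 143 - j2.696e+05 Ω = 2.696e+05∠-90.0° Ω.
Step 4 — Source phasor: V = 5.41∠-60.0° V = 2.705 - j4.685 V.
Step 5 — Ohm's law: I = V / Z_total = (2.705 - j4.685) / (143 - j2.696e+05) = 1.738e-05 + j1.002e-05 A.
Step 6 — Convert to polar: |I| = 2.006e-05 A, ∠I = 30.0°.

I = 2.006e-05∠30.0° A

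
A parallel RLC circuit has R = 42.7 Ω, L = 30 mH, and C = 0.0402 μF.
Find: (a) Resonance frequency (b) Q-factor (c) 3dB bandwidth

Step 1 — Resonance: ω₀ = 1/√(LC) = 1/√(0.03·4.02e-08) = 2.88e+04 rad/s.
Step 2 — f₀ = ω₀/(2π) = 4583 Hz.
Step 3 — Parallel Q: Q = R/(ω₀L) = 42.7/(2.88e+04·0.03) = 0.04943.
Step 4 — Bandwidth: Δω = ω₀/Q = 5.826e+05 rad/s; BW = Δω/(2π) = 9.272e+04 Hz.

(a) f₀ = 4583 Hz  (b) Q = 0.04943  (c) BW = 9.272e+04 Hz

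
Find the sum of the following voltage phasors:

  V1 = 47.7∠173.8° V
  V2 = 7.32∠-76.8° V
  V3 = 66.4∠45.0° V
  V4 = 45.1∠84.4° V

Step 1 — Convert each phasor to rectangular form:
  V1 = 47.7·(cos(173.8°) + j·sin(173.8°)) = -47.42 + j5.152 V
  V2 = 7.32·(cos(-76.8°) + j·sin(-76.8°)) = 1.672 - j7.127 V
  V3 = 66.4·(cos(45.0°) + j·sin(45.0°)) = 46.95 + j46.95 V
  V4 = 45.1·(cos(84.4°) + j·sin(84.4°)) = 4.401 + j44.88 V
Step 2 — Sum components: V_total = 5.603 + j89.86 V.
Step 3 — Convert to polar: |V_total| = 90.04 V, ∠V_total = 86.4°.

V_total = 90.04∠86.4° V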